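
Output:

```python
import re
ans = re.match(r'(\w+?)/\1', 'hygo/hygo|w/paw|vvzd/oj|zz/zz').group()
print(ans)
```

hygo/hygo

After group 1 captures some text, `\1` only succeeds where that same text appears again.
`match` is anchored at position 0; if the pattern doesn't fit there, it returns None.
The match spans [0:9] → 'hygo/hygo'.
Captured: group 1 = 'hygo'.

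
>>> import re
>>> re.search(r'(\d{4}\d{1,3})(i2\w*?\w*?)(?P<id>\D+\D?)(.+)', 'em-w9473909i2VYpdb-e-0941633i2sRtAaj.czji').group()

'9473909i2VYpdb-e-0941633i2sRtAaj.czji'

The pattern matches exactly 4 of a digit, then 1 to 3 of a digit (captured); then the literal 'i2', then zero or more of a word character (lazy), then zero or more of a word character (lazy) (captured); then one or more of a non-digit, then optionally a non-digit (captured as 'id'); then one or more of any character (captured).
`re.search` scans for the first position where the pattern succeeds.
The match spans [4:41] → '9473909i2VYpdb-e-0941633i2sRtAaj.czji'.
Captured: group 1 = '9473909', group 2 = 'i2', group 3 = 'VYpdb-e-', group 4 = '0941633i2sRtAaj.czji'.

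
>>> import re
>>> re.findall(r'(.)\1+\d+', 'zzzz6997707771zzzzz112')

['z', 'z']

`\1` has to match the exact text group 1 already captured.
Because there's exactly one group, `findall` drops the full match and keeps group 1 from each hit.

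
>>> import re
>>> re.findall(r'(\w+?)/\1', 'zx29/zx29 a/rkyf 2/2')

A backreference is literal: `\1` must see the identical characters the first group matched.
Matches: at [0:9] match 'zx29/zx29', group 1 = 'zx29'; at [17:20] match '2/2', group 1 = '2'.
`findall` collects group 1 from each match (2 total).

['zx29', '2']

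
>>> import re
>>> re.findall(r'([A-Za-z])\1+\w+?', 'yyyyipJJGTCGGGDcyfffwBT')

['y', 'J', 'G', 'f']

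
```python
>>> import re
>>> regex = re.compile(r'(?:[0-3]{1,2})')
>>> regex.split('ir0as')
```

The pattern matches 1 to 2 of a character in [0-3] (non-capturing group).
Matches to split on: at [2:3] → '0'.
`split` removes every match and returns the 2 fragments in between.

['ir', 'as']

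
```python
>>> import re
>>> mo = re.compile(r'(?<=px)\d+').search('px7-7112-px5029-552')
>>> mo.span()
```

The lookaround is zero-width — it requires the adjacent text to match without consuming it, so the asserted text isn't part of the match.
The match spans [2:3] → '7'.

(2, 3)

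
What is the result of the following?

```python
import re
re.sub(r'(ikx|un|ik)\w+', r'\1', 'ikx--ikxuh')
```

The regex engine tests alternatives in the order written; an earlier branch that matches wins even if a later one would match more.
Matches: at [0:3] → 'ikx'; at [5:10] → 'ikxuh'.
The replacement refers to a captured group, so each match is rewritten using its own captured text.

'ik--ikx'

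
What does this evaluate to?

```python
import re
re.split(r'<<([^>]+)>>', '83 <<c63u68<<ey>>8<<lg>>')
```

With a capturing group present, the delimiter's captured portion is kept in the result list.

['83 ', 'c63u68<<ey', '8', 'lg', '']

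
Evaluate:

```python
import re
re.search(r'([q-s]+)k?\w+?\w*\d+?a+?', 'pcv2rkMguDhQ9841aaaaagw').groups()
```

('r',)

The match spans [4:17] → 'rkMguDhQ9841a'.
Captured: group 1 = 'r'.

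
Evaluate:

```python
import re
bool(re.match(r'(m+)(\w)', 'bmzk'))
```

False

The pattern matches one or more of a literal 'm' (captured); then a word character (captured).
`re.match` won't scan ahead — the pattern has to work from the very first character.
Here the string doesn't start with a match, so the call returns None, and `bool(None)` is False.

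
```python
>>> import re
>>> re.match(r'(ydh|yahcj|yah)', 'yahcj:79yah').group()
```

'yahcj'

`|` is ordered: at each position the engine commits to the first alternative that works.
With `match`, the pattern is implicitly anchored at the beginning.
The match spans [0:5] → 'yahcj'.
Captured: group 1 = 'yahcj'.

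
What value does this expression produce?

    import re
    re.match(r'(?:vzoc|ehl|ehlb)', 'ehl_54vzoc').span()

(0, 3)

`match` is anchored at position 0; if the pattern doesn't fit there, it returns None.
The match spans [0:3] → 'ehl'.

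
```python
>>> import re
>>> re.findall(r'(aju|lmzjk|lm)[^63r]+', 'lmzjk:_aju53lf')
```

`|` is ordered: at each position the engine commits to the first alternative that works.
With a single group, `findall` returns only what that group captured — 1 item.

['lmzjk']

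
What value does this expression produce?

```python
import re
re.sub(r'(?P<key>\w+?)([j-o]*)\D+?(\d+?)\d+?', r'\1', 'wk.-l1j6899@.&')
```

The `?` after the quantifier makes it lazy — it takes as little as possible before letting the rest of the pattern try.
The replacement refers to a captured group, so each match is rewritten using its own captured text.

'wk.-l199@.&'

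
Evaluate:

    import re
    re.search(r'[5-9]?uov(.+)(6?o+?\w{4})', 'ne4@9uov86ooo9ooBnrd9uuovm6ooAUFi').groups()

The match spans [4:33] → '9uov86ooo9ooBnrd9uuovm6ooAUFi'.
Captured: group 1 = '86ooo9ooBnrd9uuovm6o', group 2 = 'oAUFi'.

('86ooo9ooBnrd9uuovm6o', 'oAUFi')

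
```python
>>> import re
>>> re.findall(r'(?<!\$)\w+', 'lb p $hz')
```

`(?!…)`/`(?<!…)` only lets a position through if the neighbouring text does NOT match; no characters are consumed.
No capturing groups, so `findall` returns the 3 full match strings.

['lb', 'p', 'z']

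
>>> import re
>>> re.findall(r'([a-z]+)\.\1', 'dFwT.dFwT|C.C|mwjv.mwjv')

The backreference `\1` re-matches whatever the first group consumed, character for character.
Matches: at [14:23] match 'mwjv.mwjv', group 1 = 'mwjv'.
With a single group, `findall` returns only what that group captured — 1 item.

['mwjv']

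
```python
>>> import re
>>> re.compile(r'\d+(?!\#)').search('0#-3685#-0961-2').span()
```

(3, 6)

The negative lookahead/lookbehind blocks any match where the forbidden context is present.
The match spans [3:6] → '368'.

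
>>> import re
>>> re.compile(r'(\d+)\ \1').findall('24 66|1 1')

['1']

The backreference `\1` re-matches whatever the first group consumed, character for character.
Scanning left to right: at [6:9] match '1 1', group 1 = '1'.
`findall` collects group 1 from the one match (1 total).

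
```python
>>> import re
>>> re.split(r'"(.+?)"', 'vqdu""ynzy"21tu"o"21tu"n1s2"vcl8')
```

The group in the pattern means `split` returns the separators' captures alongside the pieces.

['vqdu', '"ynzy', '21tu', 'o', '21tu', 'n1s2', 'vcl8']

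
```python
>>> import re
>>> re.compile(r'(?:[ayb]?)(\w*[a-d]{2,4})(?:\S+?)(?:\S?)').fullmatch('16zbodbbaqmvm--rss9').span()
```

(0, 19)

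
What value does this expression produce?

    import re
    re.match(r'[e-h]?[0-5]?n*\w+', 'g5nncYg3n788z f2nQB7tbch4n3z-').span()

Pattern: optionally a character in [e-h]; then optionally a character in [0-5], then zero or more of a literal 'n', then one or more of a word character.
With `match`, the pattern is implicitly anchored at the beginning.
The match spans [0:13] → 'g5nncYg3n788z'.

(0, 13)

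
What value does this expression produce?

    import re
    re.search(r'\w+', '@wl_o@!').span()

The match spans [1:5] → 'wl_o'.

(1, 5)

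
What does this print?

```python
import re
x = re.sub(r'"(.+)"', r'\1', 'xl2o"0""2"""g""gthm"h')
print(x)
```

xl2o0""2"""g""gthmh

Matches: at [4:20] → '"0""2"""g""gthm"'.
`\1` in the replacement pulls in group 1's text for each match.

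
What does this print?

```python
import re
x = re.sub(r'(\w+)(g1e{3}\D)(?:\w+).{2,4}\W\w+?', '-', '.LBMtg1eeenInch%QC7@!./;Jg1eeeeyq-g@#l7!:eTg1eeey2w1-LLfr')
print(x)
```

.-C7@!./;-7!:-Lfr

With the lazy modifier that quantifier settles for the fewest repetitions that let the rest of the pattern succeed (the atoms after it are unaffected and can still be greedy).
`sub` substitutes '-' at each match site.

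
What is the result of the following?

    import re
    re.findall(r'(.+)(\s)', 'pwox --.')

[('pwox', ' ')]

Pattern: one or more of any character (captured); then whitespace (captured).
Walking the string: at [0:5] match 'pwox ', groups = ('pwox', ' ').
With 2 capturing groups, `findall` returns a 2-tuple per match.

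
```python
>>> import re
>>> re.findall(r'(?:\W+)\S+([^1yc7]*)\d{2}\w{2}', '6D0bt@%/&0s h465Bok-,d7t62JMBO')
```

[' h4', '']

Pattern: one or more of a non-word character (non-capturing group); then one or more of a non-whitespace character; then zero or more of any character except [1yc7] (captured); then exactly 2 of a digit, then exactly 2 of a word character.
Scanning left to right: at [5:18] match '@%/&0s h465Bo', group 1 = ' h4'; at [19:28] match '-,d7t62JM', group 1 = ''.
One capturing group, so `findall` returns just the captured substring from each match — 2 in all.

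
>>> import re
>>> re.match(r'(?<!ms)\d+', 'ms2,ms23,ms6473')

None

`(?!…)`/`(?<!…)` only lets a position through if the neighbouring text does NOT match; no characters are consumed.
With `match`, the pattern is implicitly anchored at the beginning.
Here the pattern fails at index 0, so the call returns None.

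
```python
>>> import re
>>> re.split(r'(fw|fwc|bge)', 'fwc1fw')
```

['', 'fw', 'c1', 'fw', '']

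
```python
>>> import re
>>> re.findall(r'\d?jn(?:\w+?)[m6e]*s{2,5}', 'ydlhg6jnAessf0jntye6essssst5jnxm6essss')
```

['6jnAess', '0jntye6esssss', '5jnxm6essss']

The pattern matches optionally a digit, then the literal 'jn'; then one or more of a word character (lazy) (non-capturing group); then zero or more of one of [m6e], then 2 to 5 of a literal 's'.
A `+?`/`*?`/`{m,n}?` starts at its minimum and grows only as far as needed for what follows to match.
Scanning left to right: at [5:12] → '6jnAess'; at [13:26] → '0jntye6esssss'; at [27:38] → '5jnxm6essss'.
`findall` yields the raw match text (3 of them) because the pattern has no groups.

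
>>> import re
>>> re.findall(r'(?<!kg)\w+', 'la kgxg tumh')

['la', 'kgxg', 'tumh']

Because the assertion is negative and zero-width, positions next to the forbidden text are skipped.
Matches: at [0:2] → 'la'; at [3:7] → 'kgxg'; at [8:12] → 'tumh'.
No capturing groups, so `findall` returns the 3 full match strings.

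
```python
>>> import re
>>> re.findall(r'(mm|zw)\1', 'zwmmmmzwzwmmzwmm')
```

['mm', 'zw']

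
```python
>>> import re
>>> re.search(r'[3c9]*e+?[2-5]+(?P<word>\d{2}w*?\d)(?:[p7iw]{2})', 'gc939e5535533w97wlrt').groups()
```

('33w9',)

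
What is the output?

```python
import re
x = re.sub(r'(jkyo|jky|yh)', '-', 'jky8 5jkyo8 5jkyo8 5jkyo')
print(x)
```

The regex engine tests alternatives in the order written; an earlier branch that matches wins even if a later one would match more.
Every occurrence is swapped for '-'.

-8 5-8 5-8 5-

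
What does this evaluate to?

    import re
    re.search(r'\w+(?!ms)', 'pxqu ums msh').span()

(0, 4)

Because the assertion is negative and zero-width, positions next to the forbidden text are skipped.
`re.search` scans for the first position where the pattern succeeds.
The match spans [0:4] → 'pxqu'.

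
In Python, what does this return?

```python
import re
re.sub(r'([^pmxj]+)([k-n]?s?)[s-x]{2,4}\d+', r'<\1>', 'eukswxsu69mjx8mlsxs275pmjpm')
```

The pattern matches one or more of any character except [pmxj] (captured); then optionally a character in [k-n], then optionally a literal 's' (captured); then 2 to 4 of a character in [s-x], then one or more of a digit.
The replacement refers to a captured group, so each match is rewritten using its own captured text.

'<euksw>mjx8m<ls>pmjpm'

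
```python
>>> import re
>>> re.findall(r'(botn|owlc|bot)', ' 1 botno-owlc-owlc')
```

['botn', 'owlc', 'owlc']

Alternation isn't longest-match — the leftmost alternative that fits at this position is chosen.
Matches: at [3:7] match 'botn', group 1 = 'botn'; at [9:13] match 'owlc', group 1 = 'owlc'; at [14:18] match 'owlc', group 1 = 'owlc'.
One capturing group, so `findall` returns just the captured substring from each match — 3 in all.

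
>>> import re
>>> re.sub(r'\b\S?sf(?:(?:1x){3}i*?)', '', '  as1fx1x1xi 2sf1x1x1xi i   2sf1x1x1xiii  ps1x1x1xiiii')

This matches a word boundary (`\b`, zero-width); then optionally a non-whitespace character, then the literal 'sf'; then the literal '1x' repeated 3 times, then zero or more of a literal 'i' (lazy) (non-capturing group).
A `+?`/`*?`/`{m,n}?` starts at its minimum and grows only as far as needed for what follows to match.
Matches: at [13:22] → '2sf1x1x1x'; at [28:37] → '2sf1x1x1x'.
`sub` substitutes '' at each match site.

'  as1fx1x1xi i i   iii  ps1x1x1xiiii'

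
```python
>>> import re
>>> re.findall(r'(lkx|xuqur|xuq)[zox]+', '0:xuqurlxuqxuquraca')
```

Matches: at [8:12] match 'xuqx', group 1 = 'xuq'.
With a single group, `findall` returns only what that group captured — 1 item.

['xuq']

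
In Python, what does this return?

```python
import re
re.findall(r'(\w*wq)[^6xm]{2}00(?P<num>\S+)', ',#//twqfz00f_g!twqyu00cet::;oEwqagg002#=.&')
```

This matches zero or more of a word character, then the literal 'wq' (captured); then exactly 2 of any character except [6xm], then the literal '00'; then one or more of a non-whitespace character (captured as 'num').
Matches: at [4:42] match 'twqfz00f_g!twqyu00cet::;oEwqagg002#=.&', groups = ('twq', 'f_g!twqyu00cet::;oEwqagg002#=.&').
With 2 capturing groups, `findall` returns a 2-tuple per match.

[('twq', 'f_g!twqyu00cet::;oEwqagg002#=.&')]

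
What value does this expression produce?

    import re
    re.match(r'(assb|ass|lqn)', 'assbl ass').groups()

('assb',)

The match spans [0:4] → 'assb'.
Captured: group 1 = 'assb'.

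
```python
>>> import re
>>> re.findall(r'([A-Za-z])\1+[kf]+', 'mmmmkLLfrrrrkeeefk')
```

['m', 'L', 'r', 'e']

The backreference `\1` re-matches whatever the first group consumed, character for character.
Walking the string: at [0:5] match 'mmmmk', group 1 = 'm'; at [5:8] match 'LLf', group 1 = 'L'; at [8:13] match 'rrrrk', group 1 = 'r'; at [13:18] match 'eeefk', group 1 = 'e'.
With a single group, `findall` returns only what that group captured — 4 items.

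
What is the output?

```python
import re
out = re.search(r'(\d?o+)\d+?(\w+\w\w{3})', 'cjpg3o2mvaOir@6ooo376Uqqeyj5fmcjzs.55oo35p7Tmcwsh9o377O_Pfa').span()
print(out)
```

(4, 13)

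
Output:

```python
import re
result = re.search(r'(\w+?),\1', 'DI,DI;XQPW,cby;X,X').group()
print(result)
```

DI,DI

A backreference is literal: `\1` must see the identical characters the first group matched.
The match spans [0:5] → 'DI,DI'.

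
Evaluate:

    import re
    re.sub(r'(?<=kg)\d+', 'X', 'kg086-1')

'kgX-1'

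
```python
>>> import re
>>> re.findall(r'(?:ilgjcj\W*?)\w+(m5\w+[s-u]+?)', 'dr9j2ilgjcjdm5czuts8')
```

['m5czuts']

`findall` collects group 1 from the one match (1 total).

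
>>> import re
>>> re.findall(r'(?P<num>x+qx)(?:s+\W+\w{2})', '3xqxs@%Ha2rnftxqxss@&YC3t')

This matches one or more of the literal 'x', then the literal 'qx' (captured as 'num'); then one or more of the literal 's', then one or more of a non-word character, then exactly 2 of a word character (non-capturing group).
Scanning left to right: at [1:9] match 'xqxs@%Ha', group 1 = 'xqx'; at [14:23] match 'xqxss@&YC', group 1 = 'xqx'.
One capturing group, so `findall` returns just the captured substring from each match — 2 in all.

['xqx', 'xqx']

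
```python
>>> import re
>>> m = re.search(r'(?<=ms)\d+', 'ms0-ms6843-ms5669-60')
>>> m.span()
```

(2, 3)

The lookaround is zero-width — it requires the adjacent text to match without consuming it, so the asserted text isn't part of the match.
`search` walks the string left to right and returns the first match it finds.
The match spans [2:3] → '0'.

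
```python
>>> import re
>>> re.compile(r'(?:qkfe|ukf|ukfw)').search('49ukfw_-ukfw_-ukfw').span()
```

(2, 5)

Alternation tries branches left to right and keeps the first one that lets the overall match succeed at that position.
Unlike `match`, `search` isn't anchored — it looks for the pattern anywhere in the string.
The match spans [2:5] → 'ukf'.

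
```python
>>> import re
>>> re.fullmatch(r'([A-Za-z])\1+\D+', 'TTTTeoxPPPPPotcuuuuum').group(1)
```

The match spans [0:21] → 'TTTTeoxPPPPPotcuuuuum'.
Captured: group 1 = 'T'.

'T'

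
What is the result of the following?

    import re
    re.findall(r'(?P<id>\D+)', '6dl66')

With a single group, `findall` returns only what that group captured — 1 item.

['dl']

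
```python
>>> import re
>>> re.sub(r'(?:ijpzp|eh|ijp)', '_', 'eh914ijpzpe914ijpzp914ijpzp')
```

The regex engine tests alternatives in the order written; an earlier branch that matches wins even if a later one would match more.
Every occurrence is swapped for '_'.

'_914_e914_914_'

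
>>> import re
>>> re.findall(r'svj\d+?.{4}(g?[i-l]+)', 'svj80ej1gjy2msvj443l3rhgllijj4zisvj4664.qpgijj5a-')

Lazy quantifiers expand one character at a time until the remainder of the pattern can match.
`findall` collects group 1 from each match (3 total).

['gj', 'gllijj', 'gijj']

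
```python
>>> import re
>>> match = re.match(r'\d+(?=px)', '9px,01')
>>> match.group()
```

'9'

Lookahead/lookbehind check context without consuming it, so the matched span excludes the asserted characters.
`re.match` won't scan ahead — the pattern has to work from the very first character.
The match spans [0:1] → '9'.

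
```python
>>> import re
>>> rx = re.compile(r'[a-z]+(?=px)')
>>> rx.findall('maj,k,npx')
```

['n']

The `(?=…)`/`(?<=…)` assertion just peeks at neighbouring text; it doesn't advance the match position.
No capturing groups, so `findall` returns the 1 full match string.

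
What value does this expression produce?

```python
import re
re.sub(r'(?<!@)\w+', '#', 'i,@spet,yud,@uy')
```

'#,@s#,#,@u#'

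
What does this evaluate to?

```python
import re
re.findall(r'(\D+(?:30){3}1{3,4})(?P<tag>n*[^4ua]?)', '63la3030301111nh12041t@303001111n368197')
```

[('la3030301111', 'nh')]

Pattern: one or more of a non-digit, then the literal '30' repeated 3 times, then 3 to 4 of a literal '1' (captured); then zero or more of the literal 'n', then optionally any character except [4ua] (captured as 'tag').
Matches: at [2:16] match 'la3030301111nh', groups = ('la3030301111', 'nh').
With 2 capturing groups, `findall` returns a 2-tuple per match.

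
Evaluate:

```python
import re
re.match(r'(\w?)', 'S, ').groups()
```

('S',)

This matches optionally a word character (captured).
`re.match` only tries the pattern at the start of the string.
The match spans [0:1] → 'S'.
Captured: group 1 = 'S'.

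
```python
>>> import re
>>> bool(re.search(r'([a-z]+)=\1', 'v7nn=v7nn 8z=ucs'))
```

False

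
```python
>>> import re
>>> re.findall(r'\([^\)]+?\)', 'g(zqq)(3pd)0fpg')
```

['(zqq)', '(3pd)']

`findall` yields the raw match text (2 of them) because the pattern has no groups.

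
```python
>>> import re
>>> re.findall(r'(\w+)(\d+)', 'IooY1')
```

With 2 capturing groups, `findall` returns a 2-tuple per match.

[('IooY', '1')]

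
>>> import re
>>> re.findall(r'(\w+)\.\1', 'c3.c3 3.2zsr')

`\1` is not a pattern — it's the concrete string captured by group 1, re-applied verbatim.
Walking the string: at [0:5] match 'c3.c3', group 1 = 'c3'.
With a single group, `findall` returns only what that group captured — 1 item.

['c3']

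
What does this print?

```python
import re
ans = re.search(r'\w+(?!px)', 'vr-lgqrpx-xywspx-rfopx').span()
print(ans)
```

(0, 2)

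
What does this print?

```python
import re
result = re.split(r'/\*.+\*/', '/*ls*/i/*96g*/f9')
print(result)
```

['', 'f9']

Matches to split on: at [0:14] → '/*ls*/i/*96g*/'.
`split` removes every match and returns the 2 fragments in between.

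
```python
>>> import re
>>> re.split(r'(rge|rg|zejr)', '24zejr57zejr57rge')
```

Alternation tries branches left to right and keeps the first one that lets the overall match succeed at that position.
Matches to split on: at [2:6] → 'zejr'; at [8:12] → 'zejr'; at [14:17] → 'rge'.
The group in the pattern means `split` returns the separators' captures alongside the pieces.

['24', 'zejr', '57', 'zejr', '57', 'rge', '']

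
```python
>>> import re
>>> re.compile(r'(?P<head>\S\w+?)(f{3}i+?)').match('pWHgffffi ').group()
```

The pattern matches a non-whitespace character, then one or more of a word character (lazy) (captured as 'head'); then exactly 3 of a literal 'f', then one or more of a literal 'i' (lazy) (captured).
`re.match` only tries the pattern at the start of the string.
The match spans [0:9] → 'pWHgffffi'.
Captured: group 1 = 'pWHgf', group 2 = 'fffi'.

'pWHgffffi'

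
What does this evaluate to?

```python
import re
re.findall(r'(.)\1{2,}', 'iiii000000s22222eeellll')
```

['i', '0', '2', 'e', 'l']

After group 1 captures some text, `\1` only succeeds where that same text appears again.
Scanning left to right: at [0:4] match 'iiii', group 1 = 'i'; at [4:10] match '000000', group 1 = '0'; at [11:16] match '22222', group 1 = '2'; at [16:19] match 'eee', group 1 = 'e'; at [19:23] match 'llll', group 1 = 'l'.
With a single group, `findall` returns only what that group captured — 5 items.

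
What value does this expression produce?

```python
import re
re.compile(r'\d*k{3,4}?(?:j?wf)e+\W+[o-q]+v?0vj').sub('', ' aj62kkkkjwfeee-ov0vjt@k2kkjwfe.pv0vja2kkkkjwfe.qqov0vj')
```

' ajt@k2kkjwfe.pv0vja'

Each match is replaced by ''.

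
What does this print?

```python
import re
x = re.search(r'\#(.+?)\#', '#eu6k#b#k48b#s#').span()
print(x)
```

A non-greedy quantifier consumes as few characters as it can — just enough that the remainder of the pattern still matches from where it stops; whatever follows it matches normally.
The match spans [0:6] → '#eu6k#'.

(0, 6)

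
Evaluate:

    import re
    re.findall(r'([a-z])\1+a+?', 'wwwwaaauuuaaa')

The backreference `\1` re-matches whatever the first group consumed, character for character.
With a single group, `findall` returns only what that group captured — 2 items.

['w', 'u']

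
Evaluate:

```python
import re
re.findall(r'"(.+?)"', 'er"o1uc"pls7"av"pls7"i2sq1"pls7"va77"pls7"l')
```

With the lazy modifier that quantifier settles for the fewest repetitions that let the rest of the pattern succeed (the atoms after it are unaffected and can still be greedy).
Scanning left to right: at [2:8] match '"o1uc"', group 1 = 'o1uc'; at [12:16] match '"av"', group 1 = 'av'; at [20:27] match '"i2sq1"', group 1 = 'i2sq1'; at [31:37] match '"va77"', group 1 = 'va77'.
One capturing group, so `findall` returns just the captured substring from each match — 4 in all.

['o1uc', 'av', 'i2sq1', 'va77']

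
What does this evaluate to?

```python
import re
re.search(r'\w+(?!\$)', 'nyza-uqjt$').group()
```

The negative lookaround is zero-width — it rules out positions where the adjacent text would match, without consuming anything.
`search` walks the string left to right and returns the first match it finds.
The match spans [0:4] → 'nyza'.

'nyza'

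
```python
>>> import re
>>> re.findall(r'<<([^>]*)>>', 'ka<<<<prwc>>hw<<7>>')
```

Scanning left to right: at [2:12] match '<<<<prwc>>', group 1 = '<<prwc'; at [14:19] match '<<7>>', group 1 = '7'.
With a single group, `findall` returns only what that group captured — 2 items.

['<<prwc', '7']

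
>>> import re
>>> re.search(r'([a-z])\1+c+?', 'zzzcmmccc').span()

After group 1 captures some text, `\1` only succeeds where that same text appears again.
Unlike `match`, `search` isn't anchored — it looks for the pattern anywhere in the string.
The match spans [0:4] → 'zzzc'.
Captured: group 1 = 'z'.

(0, 4)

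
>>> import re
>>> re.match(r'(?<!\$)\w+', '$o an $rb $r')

None

The negative lookahead/lookbehind blocks any match where the forbidden context is present.
`re.match` won't scan ahead — the pattern has to work from the very first character.
Here position 0 doesn't satisfy it, so the call returns None.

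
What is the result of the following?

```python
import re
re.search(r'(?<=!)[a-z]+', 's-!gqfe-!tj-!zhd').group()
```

The `(?=…)`/`(?<=…)` assertion just peeks at neighbouring text; it doesn't advance the match position.
`search` walks the string left to right and returns the first match it finds.
The match spans [3:7] → 'gqfe'.

'gqfe'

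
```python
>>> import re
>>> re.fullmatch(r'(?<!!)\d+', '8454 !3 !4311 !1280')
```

A negative assertion filters positions out without eating any characters.
For `fullmatch`, every character of the input must be accounted for by the pattern.
Here there's no way to consume every character, so the call returns None.

None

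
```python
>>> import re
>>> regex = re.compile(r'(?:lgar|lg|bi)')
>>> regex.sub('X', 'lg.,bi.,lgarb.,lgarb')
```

'X.,X.,Xb.,Xb'

Alternation tries branches left to right and keeps the first one that lets the overall match succeed at that position.
Matches: at [0:2] → 'lg'; at [4:6] → 'bi'; at [8:12] → 'lgar'; at [15:19] → 'lgar'.
Every occurrence is swapped for 'X'.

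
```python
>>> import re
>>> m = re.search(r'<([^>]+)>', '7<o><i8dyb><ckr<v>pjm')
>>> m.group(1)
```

Unlike `match`, `search` isn't anchored — it looks for the pattern anywhere in the string.
The match spans [1:4] → '<o>'.
Captured: group 1 = 'o'.

'o'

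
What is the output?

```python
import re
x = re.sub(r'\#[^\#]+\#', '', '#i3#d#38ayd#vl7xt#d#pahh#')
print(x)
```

Matches: at [0:4] → '#i3#'; at [5:12] → '#38ayd#'; at [17:20] → '#d#'.
Every occurrence is swapped for ''.

dvl7xtpahh#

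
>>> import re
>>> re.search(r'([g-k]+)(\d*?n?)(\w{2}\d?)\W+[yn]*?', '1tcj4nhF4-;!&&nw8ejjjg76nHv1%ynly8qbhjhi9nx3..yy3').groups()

('j', '4n', 'hF4')

The match spans [3:14] → 'j4nhF4-;!&&'.
Captured: group 1 = 'j', group 2 = '4n', group 3 = 'hF4'.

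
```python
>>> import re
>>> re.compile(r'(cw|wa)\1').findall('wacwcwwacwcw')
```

['cw', 'cw']

The backreference `\1` re-matches whatever the first group consumed, character for character.
Walking the string: at [2:6] match 'cwcw', group 1 = 'cw'; at [8:12] match 'cwcw', group 1 = 'cw'.
One capturing group, so `findall` returns just the captured substring from each match — 2 in all.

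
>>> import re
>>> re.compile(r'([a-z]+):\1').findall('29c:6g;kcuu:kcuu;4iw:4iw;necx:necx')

`\1` has to match the exact text group 1 already captured.
Walking the string: at [7:16] match 'kcuu:kcuu', group 1 = 'kcuu'; at [25:34] match 'necx:necx', group 1 = 'necx'.
One capturing group, so `findall` returns just the captured substring from each match — 2 in all.

['kcuu', 'necx']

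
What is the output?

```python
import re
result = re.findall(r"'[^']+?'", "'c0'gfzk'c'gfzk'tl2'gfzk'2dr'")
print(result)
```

["'c0'", "'c'", "'tl2'", "'2dr'"]

`findall` yields the raw match text (4 of them) because the pattern has no groups.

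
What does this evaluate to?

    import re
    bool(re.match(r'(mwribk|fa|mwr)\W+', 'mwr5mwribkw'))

`re.match` won't scan ahead — the pattern has to work from the very first character.
Here position 0 doesn't satisfy it, so the call returns None, and `bool(None)` is False.

False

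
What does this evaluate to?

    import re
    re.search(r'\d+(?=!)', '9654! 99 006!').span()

The lookaround is zero-width — it requires the adjacent text to match without consuming it, so the asserted text isn't part of the match.
`search` walks the string left to right and returns the first match it finds.
The match spans [0:4] → '9654'.

(0, 4)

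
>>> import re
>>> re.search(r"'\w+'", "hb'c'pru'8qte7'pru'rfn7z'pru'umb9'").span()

`re.search` tries every starting position until one works.
The match spans [2:5] → "'c'".

(2, 5)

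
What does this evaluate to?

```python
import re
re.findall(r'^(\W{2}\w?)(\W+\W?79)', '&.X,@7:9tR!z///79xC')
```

Multiple groups make `findall` return tuples — one 2-tuple for each match.
Nothing in the string satisfies the pattern, so the list is empty.

[]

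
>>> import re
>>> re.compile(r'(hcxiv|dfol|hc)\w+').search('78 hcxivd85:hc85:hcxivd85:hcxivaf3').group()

'hcxivd85'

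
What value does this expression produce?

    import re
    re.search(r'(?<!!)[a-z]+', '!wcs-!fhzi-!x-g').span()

`(?!…)`/`(?<!…)` only lets a position through if the neighbouring text does NOT match; no characters are consumed.
`search` walks the string left to right and returns the first match it finds.
The match spans [2:4] → 'cs'.

(2, 4)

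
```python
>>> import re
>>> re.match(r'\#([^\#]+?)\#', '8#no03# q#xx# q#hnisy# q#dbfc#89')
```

None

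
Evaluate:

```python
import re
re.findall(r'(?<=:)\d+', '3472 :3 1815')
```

The lookaround is zero-width — it requires the adjacent text to match without consuming it, so the asserted text isn't part of the match.
Since nothing is captured, `findall` lists the 1 matched substring directly.

['3']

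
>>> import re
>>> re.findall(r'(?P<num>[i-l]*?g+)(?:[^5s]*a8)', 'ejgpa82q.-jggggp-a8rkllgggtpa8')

Pattern: zero or more of a character in [i-l] (lazy), then one or more of a literal 'g' (captured as 'num'); then zero or more of any character except [5s], then the literal 'a8' (non-capturing group).
Walking the string: at [1:30] match 'jgpa82q.-jggggp-a8rkllgggtpa8', group 1 = 'jg'.
Because there's exactly one group, `findall` drops the full match and keeps group 1 from the one hit.

['jg']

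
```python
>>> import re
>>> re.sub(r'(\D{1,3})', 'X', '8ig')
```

'8X'

Pattern: 1 to 3 of a non-digit (captured).
Matches: at [1:3] → 'ig'.
Every occurrence is swapped for 'X'.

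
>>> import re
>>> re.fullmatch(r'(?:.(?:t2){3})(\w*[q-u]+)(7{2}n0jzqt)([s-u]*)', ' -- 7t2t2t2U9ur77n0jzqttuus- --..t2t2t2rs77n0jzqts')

None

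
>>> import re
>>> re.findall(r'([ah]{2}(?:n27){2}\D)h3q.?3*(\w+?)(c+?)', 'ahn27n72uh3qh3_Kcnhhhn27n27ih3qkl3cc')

[('hhn27n27i', 'l3', 'c')]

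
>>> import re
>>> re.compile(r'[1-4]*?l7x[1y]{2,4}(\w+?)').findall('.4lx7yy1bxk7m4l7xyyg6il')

['g']

A `+?`/`*?`/`{m,n}?` starts at its minimum and grows only as far as needed for what follows to match.
One capturing group, so `findall` returns just the captured substring from the one match — 1 in all.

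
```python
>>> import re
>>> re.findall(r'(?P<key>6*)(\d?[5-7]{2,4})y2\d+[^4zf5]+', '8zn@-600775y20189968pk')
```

[('', '0775')]

Pattern: zero or more of a literal '6' (captured as 'key'); then optionally a digit, then 2 to 4 of a character in [5-7] (captured); then the literal 'y2', then one or more of a digit, then one or more of any character except [4zf5].
With 2 capturing groups, `findall` returns a 2-tuple per match.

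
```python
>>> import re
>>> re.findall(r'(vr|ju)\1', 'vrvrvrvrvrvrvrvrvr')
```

['vr', 'vr', 'vr', 'vr']

`\1` has to match the exact text group 1 already captured.
Scanning left to right: at [0:4] match 'vrvr', group 1 = 'vr'; at [4:8] match 'vrvr', group 1 = 'vr'; at [8:12] match 'vrvr', group 1 = 'vr'; at [12:16] match 'vrvr', group 1 = 'vr'.
Because there's exactly one group, `findall` drops the full match and keeps group 1 from each hit.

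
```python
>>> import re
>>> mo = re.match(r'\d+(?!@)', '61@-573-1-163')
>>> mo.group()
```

'6'

`re.match` only tries the pattern at the start of the string.
The match spans [0:1] → '6'.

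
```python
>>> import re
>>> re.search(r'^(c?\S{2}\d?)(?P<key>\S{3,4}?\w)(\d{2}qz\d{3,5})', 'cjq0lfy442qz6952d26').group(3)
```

'42qz6952'

Pattern: anchored at the start of the string; then optionally the literal 'c', then exactly 2 of a non-whitespace character, then optionally a digit (captured); then 3 to 4 of a non-whitespace character (lazy), then a word character (captured as 'key'); then exactly 2 of a digit, then the literal 'qz', then 3 to 5 of a digit (captured).
`re.search` scans for the first position where the pattern succeeds.
The match spans [0:16] → 'cjq0lfy442qz6952'.
Captured: group 1 = 'cjq0', group 2 = 'lfy4', group 3 = '42qz6952'.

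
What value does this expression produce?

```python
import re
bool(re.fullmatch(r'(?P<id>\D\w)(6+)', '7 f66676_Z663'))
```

False

For `fullmatch`, every character of the input must be accounted for by the pattern.
Here the string isn't matched end-to-end, so the call returns None, and `bool(None)` is False.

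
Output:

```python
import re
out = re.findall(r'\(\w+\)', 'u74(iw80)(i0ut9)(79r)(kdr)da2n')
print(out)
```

['(iw80)', '(i0ut9)', '(79r)', '(kdr)']

With no groups in the pattern, `findall` gives back each whole match — 4 here.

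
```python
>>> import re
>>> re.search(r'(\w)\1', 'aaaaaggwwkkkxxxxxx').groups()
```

('a',)

The match spans [0:2] → 'aa'.
Captured: group 1 = 'a'.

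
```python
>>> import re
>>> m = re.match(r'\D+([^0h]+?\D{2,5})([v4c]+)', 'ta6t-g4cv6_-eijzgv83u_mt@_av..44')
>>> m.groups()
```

('6t-g', '4cv')

The pattern matches one or more of a non-digit; then one or more of any character except [0h] (lazy), then 2 to 5 of a non-digit (captured); then one or more of one of [v4c] (captured).
Lazy quantifiers expand one character at a time until the remainder of the pattern can match.
`re.match` only tries the pattern at the start of the string.
The match spans [0:9] → 'ta6t-g4cv'.
Captured: group 1 = '6t-g', group 2 = '4cv'.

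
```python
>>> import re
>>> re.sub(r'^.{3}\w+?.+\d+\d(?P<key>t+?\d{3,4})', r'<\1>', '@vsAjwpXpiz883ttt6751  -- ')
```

'<ttt6751>  -- '

Pattern: anchored at the start of the string; then exactly 3 of any character, then one or more of a word character (lazy), then one or more of any character; then one or more of a digit, then a digit; then one or more of a literal 't' (lazy), then 3 to 4 of a digit (captured as 'key').
Matches: at [0:21] → '@vsAjwpXpiz883ttt6751'.
Each match is replaced using the text its own group 1 captured.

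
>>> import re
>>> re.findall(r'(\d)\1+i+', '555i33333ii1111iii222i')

['5', '3', '1', '2']

A backreference is literal: `\1` must see the identical characters the first group matched.
Matches: at [0:4] match '555i', group 1 = '5'; at [4:11] match '33333ii', group 1 = '3'; at [11:18] match '1111iii', group 1 = '1'; at [18:22] match '222i', group 1 = '2'.
With a single group, `findall` returns only what that group captured — 4 items.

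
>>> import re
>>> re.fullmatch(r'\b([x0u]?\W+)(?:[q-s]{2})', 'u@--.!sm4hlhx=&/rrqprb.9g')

None

Pattern: a word boundary (`\b`, zero-width); then optionally one of [x0u], then one or more of a non-word character (captured); then exactly 2 of a character in [q-s] (non-capturing group).
`fullmatch` succeeds only if the pattern covers the string from start to end.
Here the pattern can't cover the whole string, so the call returns None.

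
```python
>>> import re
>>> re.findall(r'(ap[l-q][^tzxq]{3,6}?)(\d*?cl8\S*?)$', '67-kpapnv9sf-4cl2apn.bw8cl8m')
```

[('apn.bw', '8cl8m')]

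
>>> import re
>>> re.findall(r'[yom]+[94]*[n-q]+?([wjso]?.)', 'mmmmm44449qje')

['je']

This matches one or more of one of [yom], then zero or more of one of [94]; then one or more of a character in [n-q] (lazy); then optionally one of [wjso], then any character (captured).
Scanning left to right: at [0:13] match 'mmmmm44449qje', group 1 = 'je'.
With a single group, `findall` returns only what that group captured — 1 item.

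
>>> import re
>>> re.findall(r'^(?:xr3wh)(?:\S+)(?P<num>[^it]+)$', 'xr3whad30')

['0']

This matches anchored at the start of the string; then the literal 'xr3', then the literal 'wh' (non-capturing group); then one or more of a non-whitespace character (non-capturing group); then one or more of any character except [it] (captured as 'num'); then anchored at the end.
With a single group, `findall` returns only what that group captured — 1 item.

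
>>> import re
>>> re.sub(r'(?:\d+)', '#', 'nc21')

Pattern: one or more of a digit (non-capturing group).
Matches: at [2:4] → '21'.
Every occurrence is swapped for '#'.

'nc#'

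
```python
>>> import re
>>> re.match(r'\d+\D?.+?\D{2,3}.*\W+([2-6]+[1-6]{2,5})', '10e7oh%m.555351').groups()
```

The match spans [0:15] → '10e7oh%m.555351'.
Captured: group 1 = '555351'.

('555351',)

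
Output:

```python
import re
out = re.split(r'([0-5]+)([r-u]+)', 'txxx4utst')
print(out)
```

['txxx', '4', 'utst', '']

Pattern: one or more of a character in [0-5] (captured); then one or more of a character in [r-u] (captured).
With a capturing group present, the delimiter's captured portion is kept in the result list.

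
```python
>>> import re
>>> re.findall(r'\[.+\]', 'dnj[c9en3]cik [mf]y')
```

Since nothing is captured, `findall` lists the 1 matched substring directly.

['[c9en3]cik [mf]']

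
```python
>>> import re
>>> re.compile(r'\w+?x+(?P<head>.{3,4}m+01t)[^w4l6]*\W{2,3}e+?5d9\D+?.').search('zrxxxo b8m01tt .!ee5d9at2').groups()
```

('o b8m01t',)

The pattern matches one or more of a word character (lazy), then one or more of the literal 'x'; then 3 to 4 of any character, then one or more of the literal 'm', then the literal '01t' (captured as 'head'); then zero or more of any character except [w4l6], then 2 to 3 of a non-word character, then one or more of a literal 'e' (lazy); then the literal '5d9', then one or more of a non-digit (lazy), then any character.
With the lazy modifier that quantifier settles for the fewest repetitions that let the rest of the pattern succeed (the atoms after it are unaffected and can still be greedy).
`re.search` scans for the first position where the pattern succeeds.
The match spans [0:24] → 'zrxxxo b8m01tt .!ee5d9at'.
Captured: group 1 = 'o b8m01t'.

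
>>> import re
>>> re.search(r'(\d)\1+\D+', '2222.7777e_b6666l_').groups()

('2',)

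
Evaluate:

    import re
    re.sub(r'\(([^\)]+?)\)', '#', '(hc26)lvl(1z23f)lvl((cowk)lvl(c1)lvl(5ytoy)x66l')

Matches: at [0:6] → '(hc26)'; at [9:16] → '(1z23f)'; at [19:26] → '((cowk)'; at [29:33] → '(c1)'; at [36:43] → '(5ytoy)'.
`sub` substitutes '#' at each match site.

'#lvl#lvl#lvl#lvl#x66l'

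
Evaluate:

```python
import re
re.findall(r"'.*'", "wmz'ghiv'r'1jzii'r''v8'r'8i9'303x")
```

["'ghiv'r'1jzii'r''v8'r'8i9'"]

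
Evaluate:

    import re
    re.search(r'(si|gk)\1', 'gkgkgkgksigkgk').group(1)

After group 1 captures some text, `\1` only succeeds where that same text appears again.
`search` walks the string left to right and returns the first match it finds.
The match spans [0:4] → 'gkgk'.
Captured: group 1 = 'gk'.

'gk'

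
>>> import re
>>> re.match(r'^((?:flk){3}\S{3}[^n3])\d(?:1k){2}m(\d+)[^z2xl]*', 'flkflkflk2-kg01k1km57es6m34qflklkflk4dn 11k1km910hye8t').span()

(0, 29)

Pattern: anchored at the start of the string; then the literal 'flk' repeated 3 times, then exactly 3 of a non-whitespace character, then any character except [n3] (captured); then a digit, then the literal '1k' repeated 2 times, then a literal 'm'; then one or more of a digit (captured); then zero or more of any character except [z2xl].
`re.match` won't scan ahead — the pattern has to work from the very first character.
The match spans [0:29] → 'flkflkflk2-kg01k1km57es6m34qf'.
Captured: group 1 = 'flkflkflk2-kg', group 2 = '57'.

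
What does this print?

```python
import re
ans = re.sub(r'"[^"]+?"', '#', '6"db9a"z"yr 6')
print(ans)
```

Matches: at [1:7] → '"db9a"'.
Each match is replaced by '#'.

6#z"yr 6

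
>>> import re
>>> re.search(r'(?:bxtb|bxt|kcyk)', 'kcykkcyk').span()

The match spans [0:4] → 'kcyk'.

(0, 4)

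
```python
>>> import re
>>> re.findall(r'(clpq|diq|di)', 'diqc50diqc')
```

['diq', 'diq']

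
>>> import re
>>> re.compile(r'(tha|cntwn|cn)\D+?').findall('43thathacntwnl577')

Branches in `(...|...)` are attempted left-to-right; the first branch that allows the whole pattern to succeed is taken.
Walking the string: at [2:6] match 'that', group 1 = 'tha'; at [8:14] match 'cntwnl', group 1 = 'cntwn'.
`findall` collects group 1 from each match (2 total).

['tha', 'cntwn']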